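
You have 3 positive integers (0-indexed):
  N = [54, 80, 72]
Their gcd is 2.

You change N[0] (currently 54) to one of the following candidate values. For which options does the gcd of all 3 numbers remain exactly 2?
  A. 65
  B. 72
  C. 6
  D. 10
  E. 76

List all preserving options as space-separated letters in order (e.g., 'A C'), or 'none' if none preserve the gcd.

Old gcd = 2; gcd of others (without N[0]) = 8
New gcd for candidate v: gcd(8, v). Preserves old gcd iff gcd(8, v) = 2.
  Option A: v=65, gcd(8,65)=1 -> changes
  Option B: v=72, gcd(8,72)=8 -> changes
  Option C: v=6, gcd(8,6)=2 -> preserves
  Option D: v=10, gcd(8,10)=2 -> preserves
  Option E: v=76, gcd(8,76)=4 -> changes

Answer: C D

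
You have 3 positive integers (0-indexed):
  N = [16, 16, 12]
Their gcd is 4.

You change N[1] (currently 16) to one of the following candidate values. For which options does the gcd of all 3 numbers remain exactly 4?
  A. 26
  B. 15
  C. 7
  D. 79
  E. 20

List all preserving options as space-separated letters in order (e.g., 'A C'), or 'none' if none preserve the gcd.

Old gcd = 4; gcd of others (without N[1]) = 4
New gcd for candidate v: gcd(4, v). Preserves old gcd iff gcd(4, v) = 4.
  Option A: v=26, gcd(4,26)=2 -> changes
  Option B: v=15, gcd(4,15)=1 -> changes
  Option C: v=7, gcd(4,7)=1 -> changes
  Option D: v=79, gcd(4,79)=1 -> changes
  Option E: v=20, gcd(4,20)=4 -> preserves

Answer: E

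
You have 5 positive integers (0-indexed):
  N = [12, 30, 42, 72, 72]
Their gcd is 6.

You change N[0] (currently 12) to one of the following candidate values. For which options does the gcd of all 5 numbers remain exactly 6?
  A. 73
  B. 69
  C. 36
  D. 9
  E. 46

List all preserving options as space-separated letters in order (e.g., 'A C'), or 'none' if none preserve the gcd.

Old gcd = 6; gcd of others (without N[0]) = 6
New gcd for candidate v: gcd(6, v). Preserves old gcd iff gcd(6, v) = 6.
  Option A: v=73, gcd(6,73)=1 -> changes
  Option B: v=69, gcd(6,69)=3 -> changes
  Option C: v=36, gcd(6,36)=6 -> preserves
  Option D: v=9, gcd(6,9)=3 -> changes
  Option E: v=46, gcd(6,46)=2 -> changes

Answer: C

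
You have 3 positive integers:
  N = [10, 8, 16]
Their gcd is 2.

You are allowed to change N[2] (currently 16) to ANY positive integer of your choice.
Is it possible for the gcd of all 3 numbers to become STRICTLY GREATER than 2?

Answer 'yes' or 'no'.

Answer: no

Derivation:
Current gcd = 2
gcd of all OTHER numbers (without N[2]=16): gcd([10, 8]) = 2
The new gcd after any change is gcd(2, new_value).
This can be at most 2.
Since 2 = old gcd 2, the gcd can only stay the same or decrease.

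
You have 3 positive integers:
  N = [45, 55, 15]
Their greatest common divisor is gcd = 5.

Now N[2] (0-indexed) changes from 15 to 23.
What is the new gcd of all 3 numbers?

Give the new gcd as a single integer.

Answer: 1

Derivation:
Numbers: [45, 55, 15], gcd = 5
Change: index 2, 15 -> 23
gcd of the OTHER numbers (without index 2): gcd([45, 55]) = 5
New gcd = gcd(g_others, new_val) = gcd(5, 23) = 1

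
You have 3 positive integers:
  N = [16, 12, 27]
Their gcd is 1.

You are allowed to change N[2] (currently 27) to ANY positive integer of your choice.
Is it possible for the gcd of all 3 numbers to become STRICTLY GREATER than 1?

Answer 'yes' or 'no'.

Current gcd = 1
gcd of all OTHER numbers (without N[2]=27): gcd([16, 12]) = 4
The new gcd after any change is gcd(4, new_value).
This can be at most 4.
Since 4 > old gcd 1, the gcd CAN increase (e.g., set N[2] = 4).

Answer: yes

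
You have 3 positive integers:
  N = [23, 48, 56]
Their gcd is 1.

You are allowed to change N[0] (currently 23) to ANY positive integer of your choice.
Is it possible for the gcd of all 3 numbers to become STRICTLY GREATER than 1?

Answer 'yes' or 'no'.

Current gcd = 1
gcd of all OTHER numbers (without N[0]=23): gcd([48, 56]) = 8
The new gcd after any change is gcd(8, new_value).
This can be at most 8.
Since 8 > old gcd 1, the gcd CAN increase (e.g., set N[0] = 8).

Answer: yes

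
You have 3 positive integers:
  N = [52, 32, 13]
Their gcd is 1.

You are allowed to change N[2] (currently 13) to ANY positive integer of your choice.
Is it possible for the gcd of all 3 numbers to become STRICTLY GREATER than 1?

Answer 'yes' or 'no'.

Current gcd = 1
gcd of all OTHER numbers (without N[2]=13): gcd([52, 32]) = 4
The new gcd after any change is gcd(4, new_value).
This can be at most 4.
Since 4 > old gcd 1, the gcd CAN increase (e.g., set N[2] = 4).

Answer: yes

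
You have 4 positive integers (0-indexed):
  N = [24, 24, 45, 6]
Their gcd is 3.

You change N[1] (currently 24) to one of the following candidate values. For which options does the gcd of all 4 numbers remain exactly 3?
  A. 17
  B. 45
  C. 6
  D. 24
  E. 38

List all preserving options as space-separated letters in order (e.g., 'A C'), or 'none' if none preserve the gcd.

Old gcd = 3; gcd of others (without N[1]) = 3
New gcd for candidate v: gcd(3, v). Preserves old gcd iff gcd(3, v) = 3.
  Option A: v=17, gcd(3,17)=1 -> changes
  Option B: v=45, gcd(3,45)=3 -> preserves
  Option C: v=6, gcd(3,6)=3 -> preserves
  Option D: v=24, gcd(3,24)=3 -> preserves
  Option E: v=38, gcd(3,38)=1 -> changes

Answer: B C D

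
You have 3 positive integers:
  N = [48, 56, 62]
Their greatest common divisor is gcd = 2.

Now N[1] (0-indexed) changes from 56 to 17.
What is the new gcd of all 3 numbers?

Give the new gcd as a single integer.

Numbers: [48, 56, 62], gcd = 2
Change: index 1, 56 -> 17
gcd of the OTHER numbers (without index 1): gcd([48, 62]) = 2
New gcd = gcd(g_others, new_val) = gcd(2, 17) = 1

Answer: 1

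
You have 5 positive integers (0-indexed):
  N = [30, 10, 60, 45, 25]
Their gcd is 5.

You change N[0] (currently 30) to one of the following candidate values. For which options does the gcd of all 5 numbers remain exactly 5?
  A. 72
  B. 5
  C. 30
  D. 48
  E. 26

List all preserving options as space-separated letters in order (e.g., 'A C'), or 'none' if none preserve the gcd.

Old gcd = 5; gcd of others (without N[0]) = 5
New gcd for candidate v: gcd(5, v). Preserves old gcd iff gcd(5, v) = 5.
  Option A: v=72, gcd(5,72)=1 -> changes
  Option B: v=5, gcd(5,5)=5 -> preserves
  Option C: v=30, gcd(5,30)=5 -> preserves
  Option D: v=48, gcd(5,48)=1 -> changes
  Option E: v=26, gcd(5,26)=1 -> changes

Answer: B C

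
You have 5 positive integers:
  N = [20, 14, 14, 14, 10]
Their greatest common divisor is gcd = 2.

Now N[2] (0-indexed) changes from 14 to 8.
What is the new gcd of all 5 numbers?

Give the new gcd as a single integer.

Numbers: [20, 14, 14, 14, 10], gcd = 2
Change: index 2, 14 -> 8
gcd of the OTHER numbers (without index 2): gcd([20, 14, 14, 10]) = 2
New gcd = gcd(g_others, new_val) = gcd(2, 8) = 2

Answer: 2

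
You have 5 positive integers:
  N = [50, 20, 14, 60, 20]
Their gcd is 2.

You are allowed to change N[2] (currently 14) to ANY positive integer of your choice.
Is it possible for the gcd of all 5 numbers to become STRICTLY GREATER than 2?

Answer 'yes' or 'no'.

Answer: yes

Derivation:
Current gcd = 2
gcd of all OTHER numbers (without N[2]=14): gcd([50, 20, 60, 20]) = 10
The new gcd after any change is gcd(10, new_value).
This can be at most 10.
Since 10 > old gcd 2, the gcd CAN increase (e.g., set N[2] = 10).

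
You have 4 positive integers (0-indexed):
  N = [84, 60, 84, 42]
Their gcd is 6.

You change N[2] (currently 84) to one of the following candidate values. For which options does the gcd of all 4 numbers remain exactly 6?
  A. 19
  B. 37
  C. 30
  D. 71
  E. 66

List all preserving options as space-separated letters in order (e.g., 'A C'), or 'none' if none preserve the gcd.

Old gcd = 6; gcd of others (without N[2]) = 6
New gcd for candidate v: gcd(6, v). Preserves old gcd iff gcd(6, v) = 6.
  Option A: v=19, gcd(6,19)=1 -> changes
  Option B: v=37, gcd(6,37)=1 -> changes
  Option C: v=30, gcd(6,30)=6 -> preserves
  Option D: v=71, gcd(6,71)=1 -> changes
  Option E: v=66, gcd(6,66)=6 -> preserves

Answer: C E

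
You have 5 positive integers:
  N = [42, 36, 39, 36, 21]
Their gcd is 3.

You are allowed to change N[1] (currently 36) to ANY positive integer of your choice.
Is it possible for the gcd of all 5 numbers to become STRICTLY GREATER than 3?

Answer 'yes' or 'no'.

Answer: no

Derivation:
Current gcd = 3
gcd of all OTHER numbers (without N[1]=36): gcd([42, 39, 36, 21]) = 3
The new gcd after any change is gcd(3, new_value).
This can be at most 3.
Since 3 = old gcd 3, the gcd can only stay the same or decrease.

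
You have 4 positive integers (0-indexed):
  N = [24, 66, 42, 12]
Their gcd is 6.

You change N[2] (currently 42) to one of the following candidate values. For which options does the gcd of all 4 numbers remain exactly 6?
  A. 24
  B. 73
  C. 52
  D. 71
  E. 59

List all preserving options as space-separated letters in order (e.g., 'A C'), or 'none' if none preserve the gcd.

Answer: A

Derivation:
Old gcd = 6; gcd of others (without N[2]) = 6
New gcd for candidate v: gcd(6, v). Preserves old gcd iff gcd(6, v) = 6.
  Option A: v=24, gcd(6,24)=6 -> preserves
  Option B: v=73, gcd(6,73)=1 -> changes
  Option C: v=52, gcd(6,52)=2 -> changes
  Option D: v=71, gcd(6,71)=1 -> changes
  Option E: v=59, gcd(6,59)=1 -> changes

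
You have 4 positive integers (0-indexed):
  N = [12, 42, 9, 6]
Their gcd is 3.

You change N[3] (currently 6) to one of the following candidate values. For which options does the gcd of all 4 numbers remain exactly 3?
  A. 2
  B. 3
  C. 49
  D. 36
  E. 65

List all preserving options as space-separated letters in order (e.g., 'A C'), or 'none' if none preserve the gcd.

Old gcd = 3; gcd of others (without N[3]) = 3
New gcd for candidate v: gcd(3, v). Preserves old gcd iff gcd(3, v) = 3.
  Option A: v=2, gcd(3,2)=1 -> changes
  Option B: v=3, gcd(3,3)=3 -> preserves
  Option C: v=49, gcd(3,49)=1 -> changes
  Option D: v=36, gcd(3,36)=3 -> preserves
  Option E: v=65, gcd(3,65)=1 -> changes

Answer: B D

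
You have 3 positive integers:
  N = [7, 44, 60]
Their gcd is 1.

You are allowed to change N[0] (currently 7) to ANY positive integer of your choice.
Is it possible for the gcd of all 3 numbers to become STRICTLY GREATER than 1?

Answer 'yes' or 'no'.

Current gcd = 1
gcd of all OTHER numbers (without N[0]=7): gcd([44, 60]) = 4
The new gcd after any change is gcd(4, new_value).
This can be at most 4.
Since 4 > old gcd 1, the gcd CAN increase (e.g., set N[0] = 4).

Answer: yes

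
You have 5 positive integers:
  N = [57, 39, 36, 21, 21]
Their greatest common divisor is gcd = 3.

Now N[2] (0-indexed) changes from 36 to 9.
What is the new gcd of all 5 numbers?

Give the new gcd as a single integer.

Answer: 3

Derivation:
Numbers: [57, 39, 36, 21, 21], gcd = 3
Change: index 2, 36 -> 9
gcd of the OTHER numbers (without index 2): gcd([57, 39, 21, 21]) = 3
New gcd = gcd(g_others, new_val) = gcd(3, 9) = 3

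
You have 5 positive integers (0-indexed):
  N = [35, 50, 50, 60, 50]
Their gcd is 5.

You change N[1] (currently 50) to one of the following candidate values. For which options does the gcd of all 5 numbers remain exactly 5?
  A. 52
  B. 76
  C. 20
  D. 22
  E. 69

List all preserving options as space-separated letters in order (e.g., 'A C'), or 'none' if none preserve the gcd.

Old gcd = 5; gcd of others (without N[1]) = 5
New gcd for candidate v: gcd(5, v). Preserves old gcd iff gcd(5, v) = 5.
  Option A: v=52, gcd(5,52)=1 -> changes
  Option B: v=76, gcd(5,76)=1 -> changes
  Option C: v=20, gcd(5,20)=5 -> preserves
  Option D: v=22, gcd(5,22)=1 -> changes
  Option E: v=69, gcd(5,69)=1 -> changes

Answer: C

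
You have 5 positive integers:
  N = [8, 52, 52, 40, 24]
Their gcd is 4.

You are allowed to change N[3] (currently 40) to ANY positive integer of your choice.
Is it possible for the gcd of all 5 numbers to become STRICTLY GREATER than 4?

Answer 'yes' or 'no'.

Current gcd = 4
gcd of all OTHER numbers (without N[3]=40): gcd([8, 52, 52, 24]) = 4
The new gcd after any change is gcd(4, new_value).
This can be at most 4.
Since 4 = old gcd 4, the gcd can only stay the same or decrease.

Answer: no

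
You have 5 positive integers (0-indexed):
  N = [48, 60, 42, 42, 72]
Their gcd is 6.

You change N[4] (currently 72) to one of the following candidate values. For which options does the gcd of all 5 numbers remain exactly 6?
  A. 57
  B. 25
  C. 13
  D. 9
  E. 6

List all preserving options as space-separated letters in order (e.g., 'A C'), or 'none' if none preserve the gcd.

Answer: E

Derivation:
Old gcd = 6; gcd of others (without N[4]) = 6
New gcd for candidate v: gcd(6, v). Preserves old gcd iff gcd(6, v) = 6.
  Option A: v=57, gcd(6,57)=3 -> changes
  Option B: v=25, gcd(6,25)=1 -> changes
  Option C: v=13, gcd(6,13)=1 -> changes
  Option D: v=9, gcd(6,9)=3 -> changes
  Option E: v=6, gcd(6,6)=6 -> preserves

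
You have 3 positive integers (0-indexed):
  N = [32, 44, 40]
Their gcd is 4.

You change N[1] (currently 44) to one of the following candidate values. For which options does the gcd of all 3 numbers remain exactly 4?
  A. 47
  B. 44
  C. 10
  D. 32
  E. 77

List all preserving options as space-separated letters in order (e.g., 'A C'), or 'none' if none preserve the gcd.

Old gcd = 4; gcd of others (without N[1]) = 8
New gcd for candidate v: gcd(8, v). Preserves old gcd iff gcd(8, v) = 4.
  Option A: v=47, gcd(8,47)=1 -> changes
  Option B: v=44, gcd(8,44)=4 -> preserves
  Option C: v=10, gcd(8,10)=2 -> changes
  Option D: v=32, gcd(8,32)=8 -> changes
  Option E: v=77, gcd(8,77)=1 -> changes

Answer: B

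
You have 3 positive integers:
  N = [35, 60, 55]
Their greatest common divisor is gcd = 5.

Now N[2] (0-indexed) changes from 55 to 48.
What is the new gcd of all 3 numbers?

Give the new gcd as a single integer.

Numbers: [35, 60, 55], gcd = 5
Change: index 2, 55 -> 48
gcd of the OTHER numbers (without index 2): gcd([35, 60]) = 5
New gcd = gcd(g_others, new_val) = gcd(5, 48) = 1

Answer: 1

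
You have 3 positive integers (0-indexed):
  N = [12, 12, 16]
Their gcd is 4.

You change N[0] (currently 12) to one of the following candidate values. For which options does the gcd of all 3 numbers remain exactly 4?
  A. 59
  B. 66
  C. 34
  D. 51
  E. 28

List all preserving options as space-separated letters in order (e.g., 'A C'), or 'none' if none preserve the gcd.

Answer: E

Derivation:
Old gcd = 4; gcd of others (without N[0]) = 4
New gcd for candidate v: gcd(4, v). Preserves old gcd iff gcd(4, v) = 4.
  Option A: v=59, gcd(4,59)=1 -> changes
  Option B: v=66, gcd(4,66)=2 -> changes
  Option C: v=34, gcd(4,34)=2 -> changes
  Option D: v=51, gcd(4,51)=1 -> changes
  Option E: v=28, gcd(4,28)=4 -> preserves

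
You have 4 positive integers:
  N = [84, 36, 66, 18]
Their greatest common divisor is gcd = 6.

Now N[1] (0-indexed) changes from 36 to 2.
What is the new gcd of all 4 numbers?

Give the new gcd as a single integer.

Numbers: [84, 36, 66, 18], gcd = 6
Change: index 1, 36 -> 2
gcd of the OTHER numbers (without index 1): gcd([84, 66, 18]) = 6
New gcd = gcd(g_others, new_val) = gcd(6, 2) = 2

Answer: 2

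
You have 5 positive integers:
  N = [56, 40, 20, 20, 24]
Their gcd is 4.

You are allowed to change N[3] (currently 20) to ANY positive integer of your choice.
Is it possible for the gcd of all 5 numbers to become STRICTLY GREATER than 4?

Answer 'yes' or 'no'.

Answer: no

Derivation:
Current gcd = 4
gcd of all OTHER numbers (without N[3]=20): gcd([56, 40, 20, 24]) = 4
The new gcd after any change is gcd(4, new_value).
This can be at most 4.
Since 4 = old gcd 4, the gcd can only stay the same or decrease.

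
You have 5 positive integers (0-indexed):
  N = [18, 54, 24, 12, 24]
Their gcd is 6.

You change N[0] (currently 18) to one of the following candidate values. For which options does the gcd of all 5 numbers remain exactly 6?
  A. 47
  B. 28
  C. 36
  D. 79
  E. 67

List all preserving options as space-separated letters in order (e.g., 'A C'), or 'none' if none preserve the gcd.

Old gcd = 6; gcd of others (without N[0]) = 6
New gcd for candidate v: gcd(6, v). Preserves old gcd iff gcd(6, v) = 6.
  Option A: v=47, gcd(6,47)=1 -> changes
  Option B: v=28, gcd(6,28)=2 -> changes
  Option C: v=36, gcd(6,36)=6 -> preserves
  Option D: v=79, gcd(6,79)=1 -> changes
  Option E: v=67, gcd(6,67)=1 -> changes

Answer: C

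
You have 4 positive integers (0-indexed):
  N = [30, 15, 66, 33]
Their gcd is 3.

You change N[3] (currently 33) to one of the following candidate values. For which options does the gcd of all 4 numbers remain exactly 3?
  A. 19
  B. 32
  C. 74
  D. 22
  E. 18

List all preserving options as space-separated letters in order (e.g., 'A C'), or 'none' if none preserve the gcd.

Answer: E

Derivation:
Old gcd = 3; gcd of others (without N[3]) = 3
New gcd for candidate v: gcd(3, v). Preserves old gcd iff gcd(3, v) = 3.
  Option A: v=19, gcd(3,19)=1 -> changes
  Option B: v=32, gcd(3,32)=1 -> changes
  Option C: v=74, gcd(3,74)=1 -> changes
  Option D: v=22, gcd(3,22)=1 -> changes
  Option E: v=18, gcd(3,18)=3 -> preserves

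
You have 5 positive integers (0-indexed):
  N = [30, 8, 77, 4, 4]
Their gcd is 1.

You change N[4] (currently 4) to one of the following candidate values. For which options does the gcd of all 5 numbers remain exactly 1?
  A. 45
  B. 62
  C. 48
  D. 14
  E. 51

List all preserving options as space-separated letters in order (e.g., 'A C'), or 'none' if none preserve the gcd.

Old gcd = 1; gcd of others (without N[4]) = 1
New gcd for candidate v: gcd(1, v). Preserves old gcd iff gcd(1, v) = 1.
  Option A: v=45, gcd(1,45)=1 -> preserves
  Option B: v=62, gcd(1,62)=1 -> preserves
  Option C: v=48, gcd(1,48)=1 -> preserves
  Option D: v=14, gcd(1,14)=1 -> preserves
  Option E: v=51, gcd(1,51)=1 -> preserves

Answer: A B C D E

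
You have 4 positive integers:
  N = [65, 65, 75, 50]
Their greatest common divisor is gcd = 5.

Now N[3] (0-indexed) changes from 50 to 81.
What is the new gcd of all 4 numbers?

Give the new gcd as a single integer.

Numbers: [65, 65, 75, 50], gcd = 5
Change: index 3, 50 -> 81
gcd of the OTHER numbers (without index 3): gcd([65, 65, 75]) = 5
New gcd = gcd(g_others, new_val) = gcd(5, 81) = 1

Answer: 1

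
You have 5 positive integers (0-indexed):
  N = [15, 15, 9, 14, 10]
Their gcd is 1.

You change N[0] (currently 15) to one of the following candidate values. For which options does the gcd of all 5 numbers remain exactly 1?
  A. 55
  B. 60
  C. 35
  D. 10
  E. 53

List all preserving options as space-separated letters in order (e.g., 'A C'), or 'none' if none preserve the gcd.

Old gcd = 1; gcd of others (without N[0]) = 1
New gcd for candidate v: gcd(1, v). Preserves old gcd iff gcd(1, v) = 1.
  Option A: v=55, gcd(1,55)=1 -> preserves
  Option B: v=60, gcd(1,60)=1 -> preserves
  Option C: v=35, gcd(1,35)=1 -> preserves
  Option D: v=10, gcd(1,10)=1 -> preserves
  Option E: v=53, gcd(1,53)=1 -> preserves

Answer: A B C D E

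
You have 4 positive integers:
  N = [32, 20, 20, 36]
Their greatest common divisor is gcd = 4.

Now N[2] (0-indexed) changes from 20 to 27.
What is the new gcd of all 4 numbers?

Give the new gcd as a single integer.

Answer: 1

Derivation:
Numbers: [32, 20, 20, 36], gcd = 4
Change: index 2, 20 -> 27
gcd of the OTHER numbers (without index 2): gcd([32, 20, 36]) = 4
New gcd = gcd(g_others, new_val) = gcd(4, 27) = 1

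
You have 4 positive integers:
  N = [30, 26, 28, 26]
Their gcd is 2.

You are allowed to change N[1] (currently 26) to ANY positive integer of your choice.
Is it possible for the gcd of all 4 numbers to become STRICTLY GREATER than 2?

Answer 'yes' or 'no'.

Current gcd = 2
gcd of all OTHER numbers (without N[1]=26): gcd([30, 28, 26]) = 2
The new gcd after any change is gcd(2, new_value).
This can be at most 2.
Since 2 = old gcd 2, the gcd can only stay the same or decrease.

Answer: no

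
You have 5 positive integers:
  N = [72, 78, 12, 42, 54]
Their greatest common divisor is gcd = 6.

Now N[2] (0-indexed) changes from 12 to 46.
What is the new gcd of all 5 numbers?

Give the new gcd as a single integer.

Answer: 2

Derivation:
Numbers: [72, 78, 12, 42, 54], gcd = 6
Change: index 2, 12 -> 46
gcd of the OTHER numbers (without index 2): gcd([72, 78, 42, 54]) = 6
New gcd = gcd(g_others, new_val) = gcd(6, 46) = 2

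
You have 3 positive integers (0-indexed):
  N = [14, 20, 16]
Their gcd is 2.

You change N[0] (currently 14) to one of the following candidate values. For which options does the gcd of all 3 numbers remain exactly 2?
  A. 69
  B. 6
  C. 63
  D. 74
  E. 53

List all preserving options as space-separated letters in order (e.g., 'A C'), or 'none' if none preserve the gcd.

Answer: B D

Derivation:
Old gcd = 2; gcd of others (without N[0]) = 4
New gcd for candidate v: gcd(4, v). Preserves old gcd iff gcd(4, v) = 2.
  Option A: v=69, gcd(4,69)=1 -> changes
  Option B: v=6, gcd(4,6)=2 -> preserves
  Option C: v=63, gcd(4,63)=1 -> changes
  Option D: v=74, gcd(4,74)=2 -> preserves
  Option E: v=53, gcd(4,53)=1 -> changes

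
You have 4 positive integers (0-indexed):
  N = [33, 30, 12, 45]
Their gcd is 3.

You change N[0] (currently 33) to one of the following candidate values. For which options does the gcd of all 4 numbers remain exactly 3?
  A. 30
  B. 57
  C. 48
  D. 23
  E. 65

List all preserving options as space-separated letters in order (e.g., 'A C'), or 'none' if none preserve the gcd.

Old gcd = 3; gcd of others (without N[0]) = 3
New gcd for candidate v: gcd(3, v). Preserves old gcd iff gcd(3, v) = 3.
  Option A: v=30, gcd(3,30)=3 -> preserves
  Option B: v=57, gcd(3,57)=3 -> preserves
  Option C: v=48, gcd(3,48)=3 -> preserves
  Option D: v=23, gcd(3,23)=1 -> changes
  Option E: v=65, gcd(3,65)=1 -> changes

Answer: A B C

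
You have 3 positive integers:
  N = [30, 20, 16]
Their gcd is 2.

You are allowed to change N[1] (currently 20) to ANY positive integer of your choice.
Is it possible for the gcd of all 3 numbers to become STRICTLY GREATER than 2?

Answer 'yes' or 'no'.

Current gcd = 2
gcd of all OTHER numbers (without N[1]=20): gcd([30, 16]) = 2
The new gcd after any change is gcd(2, new_value).
This can be at most 2.
Since 2 = old gcd 2, the gcd can only stay the same or decrease.

Answer: no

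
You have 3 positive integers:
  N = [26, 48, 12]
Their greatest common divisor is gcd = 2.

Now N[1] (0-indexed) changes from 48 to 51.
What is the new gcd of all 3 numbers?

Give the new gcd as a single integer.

Numbers: [26, 48, 12], gcd = 2
Change: index 1, 48 -> 51
gcd of the OTHER numbers (without index 1): gcd([26, 12]) = 2
New gcd = gcd(g_others, new_val) = gcd(2, 51) = 1

Answer: 1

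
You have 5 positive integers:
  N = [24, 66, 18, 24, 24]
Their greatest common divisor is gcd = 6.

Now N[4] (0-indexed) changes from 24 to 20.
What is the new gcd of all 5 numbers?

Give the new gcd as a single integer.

Answer: 2

Derivation:
Numbers: [24, 66, 18, 24, 24], gcd = 6
Change: index 4, 24 -> 20
gcd of the OTHER numbers (without index 4): gcd([24, 66, 18, 24]) = 6
New gcd = gcd(g_others, new_val) = gcd(6, 20) = 2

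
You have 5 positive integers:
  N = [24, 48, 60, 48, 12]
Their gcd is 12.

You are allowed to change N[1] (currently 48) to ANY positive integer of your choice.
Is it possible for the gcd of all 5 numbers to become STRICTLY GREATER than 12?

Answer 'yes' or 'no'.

Answer: no

Derivation:
Current gcd = 12
gcd of all OTHER numbers (without N[1]=48): gcd([24, 60, 48, 12]) = 12
The new gcd after any change is gcd(12, new_value).
This can be at most 12.
Since 12 = old gcd 12, the gcd can only stay the same or decrease.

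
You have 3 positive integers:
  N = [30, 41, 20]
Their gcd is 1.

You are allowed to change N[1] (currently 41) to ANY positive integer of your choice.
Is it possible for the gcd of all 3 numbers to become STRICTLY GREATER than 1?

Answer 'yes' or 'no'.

Answer: yes

Derivation:
Current gcd = 1
gcd of all OTHER numbers (without N[1]=41): gcd([30, 20]) = 10
The new gcd after any change is gcd(10, new_value).
This can be at most 10.
Since 10 > old gcd 1, the gcd CAN increase (e.g., set N[1] = 10).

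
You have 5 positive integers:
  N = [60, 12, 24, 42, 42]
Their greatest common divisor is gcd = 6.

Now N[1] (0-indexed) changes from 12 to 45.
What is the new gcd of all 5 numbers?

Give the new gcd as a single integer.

Numbers: [60, 12, 24, 42, 42], gcd = 6
Change: index 1, 12 -> 45
gcd of the OTHER numbers (without index 1): gcd([60, 24, 42, 42]) = 6
New gcd = gcd(g_others, new_val) = gcd(6, 45) = 3

Answer: 3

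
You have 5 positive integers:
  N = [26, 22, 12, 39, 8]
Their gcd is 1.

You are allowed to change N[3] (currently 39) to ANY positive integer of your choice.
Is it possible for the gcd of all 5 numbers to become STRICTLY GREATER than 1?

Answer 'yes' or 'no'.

Current gcd = 1
gcd of all OTHER numbers (without N[3]=39): gcd([26, 22, 12, 8]) = 2
The new gcd after any change is gcd(2, new_value).
This can be at most 2.
Since 2 > old gcd 1, the gcd CAN increase (e.g., set N[3] = 2).

Answer: yes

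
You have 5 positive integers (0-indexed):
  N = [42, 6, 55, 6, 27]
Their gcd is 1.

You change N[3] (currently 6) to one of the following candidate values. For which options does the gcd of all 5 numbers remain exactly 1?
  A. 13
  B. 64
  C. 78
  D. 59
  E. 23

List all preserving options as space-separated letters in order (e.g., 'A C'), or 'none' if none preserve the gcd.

Answer: A B C D E

Derivation:
Old gcd = 1; gcd of others (without N[3]) = 1
New gcd for candidate v: gcd(1, v). Preserves old gcd iff gcd(1, v) = 1.
  Option A: v=13, gcd(1,13)=1 -> preserves
  Option B: v=64, gcd(1,64)=1 -> preserves
  Option C: v=78, gcd(1,78)=1 -> preserves
  Option D: v=59, gcd(1,59)=1 -> preserves
  Option E: v=23, gcd(1,23)=1 -> preserves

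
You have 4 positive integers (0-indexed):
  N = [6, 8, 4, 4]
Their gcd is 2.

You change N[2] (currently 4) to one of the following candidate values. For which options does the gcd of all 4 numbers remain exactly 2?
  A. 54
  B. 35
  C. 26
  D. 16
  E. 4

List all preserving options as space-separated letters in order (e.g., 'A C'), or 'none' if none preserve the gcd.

Answer: A C D E

Derivation:
Old gcd = 2; gcd of others (without N[2]) = 2
New gcd for candidate v: gcd(2, v). Preserves old gcd iff gcd(2, v) = 2.
  Option A: v=54, gcd(2,54)=2 -> preserves
  Option B: v=35, gcd(2,35)=1 -> changes
  Option C: v=26, gcd(2,26)=2 -> preserves
  Option D: v=16, gcd(2,16)=2 -> preserves
  Option E: v=4, gcd(2,4)=2 -> preserves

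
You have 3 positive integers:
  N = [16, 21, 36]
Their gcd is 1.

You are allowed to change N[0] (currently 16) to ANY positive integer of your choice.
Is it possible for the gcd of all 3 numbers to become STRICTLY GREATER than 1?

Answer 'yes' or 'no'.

Current gcd = 1
gcd of all OTHER numbers (without N[0]=16): gcd([21, 36]) = 3
The new gcd after any change is gcd(3, new_value).
This can be at most 3.
Since 3 > old gcd 1, the gcd CAN increase (e.g., set N[0] = 3).

Answer: yes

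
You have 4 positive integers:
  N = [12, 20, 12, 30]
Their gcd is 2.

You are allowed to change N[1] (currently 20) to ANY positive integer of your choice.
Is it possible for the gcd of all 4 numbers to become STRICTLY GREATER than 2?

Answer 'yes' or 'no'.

Answer: yes

Derivation:
Current gcd = 2
gcd of all OTHER numbers (without N[1]=20): gcd([12, 12, 30]) = 6
The new gcd after any change is gcd(6, new_value).
This can be at most 6.
Since 6 > old gcd 2, the gcd CAN increase (e.g., set N[1] = 6).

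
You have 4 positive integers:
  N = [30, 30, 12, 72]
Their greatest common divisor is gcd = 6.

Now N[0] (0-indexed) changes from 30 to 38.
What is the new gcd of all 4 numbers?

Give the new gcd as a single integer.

Numbers: [30, 30, 12, 72], gcd = 6
Change: index 0, 30 -> 38
gcd of the OTHER numbers (without index 0): gcd([30, 12, 72]) = 6
New gcd = gcd(g_others, new_val) = gcd(6, 38) = 2

Answer: 2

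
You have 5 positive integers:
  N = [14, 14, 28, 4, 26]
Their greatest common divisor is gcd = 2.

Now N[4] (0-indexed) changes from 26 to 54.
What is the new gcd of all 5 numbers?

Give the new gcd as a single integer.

Answer: 2

Derivation:
Numbers: [14, 14, 28, 4, 26], gcd = 2
Change: index 4, 26 -> 54
gcd of the OTHER numbers (without index 4): gcd([14, 14, 28, 4]) = 2
New gcd = gcd(g_others, new_val) = gcd(2, 54) = 2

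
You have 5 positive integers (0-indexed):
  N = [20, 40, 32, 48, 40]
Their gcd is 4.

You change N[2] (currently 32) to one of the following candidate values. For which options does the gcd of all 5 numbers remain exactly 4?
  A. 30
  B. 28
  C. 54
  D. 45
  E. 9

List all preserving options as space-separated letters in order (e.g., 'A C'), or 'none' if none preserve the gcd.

Answer: B

Derivation:
Old gcd = 4; gcd of others (without N[2]) = 4
New gcd for candidate v: gcd(4, v). Preserves old gcd iff gcd(4, v) = 4.
  Option A: v=30, gcd(4,30)=2 -> changes
  Option B: v=28, gcd(4,28)=4 -> preserves
  Option C: v=54, gcd(4,54)=2 -> changes
  Option D: v=45, gcd(4,45)=1 -> changes
  Option E: v=9, gcd(4,9)=1 -> changes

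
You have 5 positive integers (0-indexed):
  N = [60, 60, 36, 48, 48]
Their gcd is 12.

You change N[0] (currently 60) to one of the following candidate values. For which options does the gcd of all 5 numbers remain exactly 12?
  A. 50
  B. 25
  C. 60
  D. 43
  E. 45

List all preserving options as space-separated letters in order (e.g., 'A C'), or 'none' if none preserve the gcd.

Old gcd = 12; gcd of others (without N[0]) = 12
New gcd for candidate v: gcd(12, v). Preserves old gcd iff gcd(12, v) = 12.
  Option A: v=50, gcd(12,50)=2 -> changes
  Option B: v=25, gcd(12,25)=1 -> changes
  Option C: v=60, gcd(12,60)=12 -> preserves
  Option D: v=43, gcd(12,43)=1 -> changes
  Option E: v=45, gcd(12,45)=3 -> changes

Answer: C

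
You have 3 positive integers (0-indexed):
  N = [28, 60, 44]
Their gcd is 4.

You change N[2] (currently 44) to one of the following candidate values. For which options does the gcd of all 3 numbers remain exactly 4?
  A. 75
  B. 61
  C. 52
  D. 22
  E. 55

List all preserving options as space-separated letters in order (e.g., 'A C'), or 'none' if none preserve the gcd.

Answer: C

Derivation:
Old gcd = 4; gcd of others (without N[2]) = 4
New gcd for candidate v: gcd(4, v). Preserves old gcd iff gcd(4, v) = 4.
  Option A: v=75, gcd(4,75)=1 -> changes
  Option B: v=61, gcd(4,61)=1 -> changes
  Option C: v=52, gcd(4,52)=4 -> preserves
  Option D: v=22, gcd(4,22)=2 -> changes
  Option E: v=55, gcd(4,55)=1 -> changes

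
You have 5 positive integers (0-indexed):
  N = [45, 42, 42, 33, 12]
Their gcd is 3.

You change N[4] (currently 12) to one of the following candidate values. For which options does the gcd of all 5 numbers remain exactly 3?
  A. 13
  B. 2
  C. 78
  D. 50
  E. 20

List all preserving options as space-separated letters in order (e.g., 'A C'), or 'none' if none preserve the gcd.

Answer: C

Derivation:
Old gcd = 3; gcd of others (without N[4]) = 3
New gcd for candidate v: gcd(3, v). Preserves old gcd iff gcd(3, v) = 3.
  Option A: v=13, gcd(3,13)=1 -> changes
  Option B: v=2, gcd(3,2)=1 -> changes
  Option C: v=78, gcd(3,78)=3 -> preserves
  Option D: v=50, gcd(3,50)=1 -> changes
  Option E: v=20, gcd(3,20)=1 -> changes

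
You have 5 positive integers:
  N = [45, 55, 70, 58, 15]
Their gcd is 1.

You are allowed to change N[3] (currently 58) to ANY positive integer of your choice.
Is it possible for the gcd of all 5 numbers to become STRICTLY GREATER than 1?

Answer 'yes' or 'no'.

Answer: yes

Derivation:
Current gcd = 1
gcd of all OTHER numbers (without N[3]=58): gcd([45, 55, 70, 15]) = 5
The new gcd after any change is gcd(5, new_value).
This can be at most 5.
Since 5 > old gcd 1, the gcd CAN increase (e.g., set N[3] = 5).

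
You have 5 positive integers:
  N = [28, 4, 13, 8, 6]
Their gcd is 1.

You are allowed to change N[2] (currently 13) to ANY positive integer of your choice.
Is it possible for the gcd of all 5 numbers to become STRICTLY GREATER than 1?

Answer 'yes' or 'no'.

Answer: yes

Derivation:
Current gcd = 1
gcd of all OTHER numbers (without N[2]=13): gcd([28, 4, 8, 6]) = 2
The new gcd after any change is gcd(2, new_value).
This can be at most 2.
Since 2 > old gcd 1, the gcd CAN increase (e.g., set N[2] = 2).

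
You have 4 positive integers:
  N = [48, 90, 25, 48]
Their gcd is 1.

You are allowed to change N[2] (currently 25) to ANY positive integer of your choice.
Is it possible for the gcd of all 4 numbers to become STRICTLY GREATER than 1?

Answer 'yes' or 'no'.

Answer: yes

Derivation:
Current gcd = 1
gcd of all OTHER numbers (without N[2]=25): gcd([48, 90, 48]) = 6
The new gcd after any change is gcd(6, new_value).
This can be at most 6.
Since 6 > old gcd 1, the gcd CAN increase (e.g., set N[2] = 6).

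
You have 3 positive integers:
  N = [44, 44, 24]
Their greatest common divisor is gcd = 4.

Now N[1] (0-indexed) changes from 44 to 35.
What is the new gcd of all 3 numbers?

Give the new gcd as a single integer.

Answer: 1

Derivation:
Numbers: [44, 44, 24], gcd = 4
Change: index 1, 44 -> 35
gcd of the OTHER numbers (without index 1): gcd([44, 24]) = 4
New gcd = gcd(g_others, new_val) = gcd(4, 35) = 1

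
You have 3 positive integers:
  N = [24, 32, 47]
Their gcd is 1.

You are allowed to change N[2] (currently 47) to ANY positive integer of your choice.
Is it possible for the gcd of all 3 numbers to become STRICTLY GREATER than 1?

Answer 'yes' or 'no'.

Answer: yes

Derivation:
Current gcd = 1
gcd of all OTHER numbers (without N[2]=47): gcd([24, 32]) = 8
The new gcd after any change is gcd(8, new_value).
This can be at most 8.
Since 8 > old gcd 1, the gcd CAN increase (e.g., set N[2] = 8).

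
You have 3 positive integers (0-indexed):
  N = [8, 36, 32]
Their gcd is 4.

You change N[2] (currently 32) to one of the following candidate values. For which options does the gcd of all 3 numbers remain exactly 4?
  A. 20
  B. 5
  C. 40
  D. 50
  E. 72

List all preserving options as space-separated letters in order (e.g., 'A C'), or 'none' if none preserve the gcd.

Answer: A C E

Derivation:
Old gcd = 4; gcd of others (without N[2]) = 4
New gcd for candidate v: gcd(4, v). Preserves old gcd iff gcd(4, v) = 4.
  Option A: v=20, gcd(4,20)=4 -> preserves
  Option B: v=5, gcd(4,5)=1 -> changes
  Option C: v=40, gcd(4,40)=4 -> preserves
  Option D: v=50, gcd(4,50)=2 -> changes
  Option E: v=72, gcd(4,72)=4 -> preserves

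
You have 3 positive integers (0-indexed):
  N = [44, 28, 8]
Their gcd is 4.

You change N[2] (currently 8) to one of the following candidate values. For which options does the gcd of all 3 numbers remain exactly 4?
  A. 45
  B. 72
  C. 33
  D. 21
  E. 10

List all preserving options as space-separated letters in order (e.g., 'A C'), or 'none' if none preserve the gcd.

Answer: B

Derivation:
Old gcd = 4; gcd of others (without N[2]) = 4
New gcd for candidate v: gcd(4, v). Preserves old gcd iff gcd(4, v) = 4.
  Option A: v=45, gcd(4,45)=1 -> changes
  Option B: v=72, gcd(4,72)=4 -> preserves
  Option C: v=33, gcd(4,33)=1 -> changes
  Option D: v=21, gcd(4,21)=1 -> changes
  Option E: v=10, gcd(4,10)=2 -> changes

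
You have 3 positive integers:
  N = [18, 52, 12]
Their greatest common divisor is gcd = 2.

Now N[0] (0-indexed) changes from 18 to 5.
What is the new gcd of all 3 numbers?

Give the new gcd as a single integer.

Answer: 1

Derivation:
Numbers: [18, 52, 12], gcd = 2
Change: index 0, 18 -> 5
gcd of the OTHER numbers (without index 0): gcd([52, 12]) = 4
New gcd = gcd(g_others, new_val) = gcd(4, 5) = 1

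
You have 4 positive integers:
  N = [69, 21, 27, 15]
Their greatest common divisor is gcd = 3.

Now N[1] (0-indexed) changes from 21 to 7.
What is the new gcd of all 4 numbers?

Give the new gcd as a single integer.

Answer: 1

Derivation:
Numbers: [69, 21, 27, 15], gcd = 3
Change: index 1, 21 -> 7
gcd of the OTHER numbers (without index 1): gcd([69, 27, 15]) = 3
New gcd = gcd(g_others, new_val) = gcd(3, 7) = 1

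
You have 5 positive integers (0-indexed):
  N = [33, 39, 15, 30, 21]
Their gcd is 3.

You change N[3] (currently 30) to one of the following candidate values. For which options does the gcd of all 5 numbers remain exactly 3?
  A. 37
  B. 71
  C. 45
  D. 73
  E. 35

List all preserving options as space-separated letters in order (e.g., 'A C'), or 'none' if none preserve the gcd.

Old gcd = 3; gcd of others (without N[3]) = 3
New gcd for candidate v: gcd(3, v). Preserves old gcd iff gcd(3, v) = 3.
  Option A: v=37, gcd(3,37)=1 -> changes
  Option B: v=71, gcd(3,71)=1 -> changes
  Option C: v=45, gcd(3,45)=3 -> preserves
  Option D: v=73, gcd(3,73)=1 -> changes
  Option E: v=35, gcd(3,35)=1 -> changes

Answer: C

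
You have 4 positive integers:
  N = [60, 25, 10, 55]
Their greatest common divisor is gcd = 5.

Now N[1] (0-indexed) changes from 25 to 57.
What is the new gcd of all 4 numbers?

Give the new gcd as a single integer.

Numbers: [60, 25, 10, 55], gcd = 5
Change: index 1, 25 -> 57
gcd of the OTHER numbers (without index 1): gcd([60, 10, 55]) = 5
New gcd = gcd(g_others, new_val) = gcd(5, 57) = 1

Answer: 1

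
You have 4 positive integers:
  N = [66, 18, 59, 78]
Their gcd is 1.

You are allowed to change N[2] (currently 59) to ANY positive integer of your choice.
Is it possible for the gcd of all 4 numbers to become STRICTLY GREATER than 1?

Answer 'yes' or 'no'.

Answer: yes

Derivation:
Current gcd = 1
gcd of all OTHER numbers (without N[2]=59): gcd([66, 18, 78]) = 6
The new gcd after any change is gcd(6, new_value).
This can be at most 6.
Since 6 > old gcd 1, the gcd CAN increase (e.g., set N[2] = 6).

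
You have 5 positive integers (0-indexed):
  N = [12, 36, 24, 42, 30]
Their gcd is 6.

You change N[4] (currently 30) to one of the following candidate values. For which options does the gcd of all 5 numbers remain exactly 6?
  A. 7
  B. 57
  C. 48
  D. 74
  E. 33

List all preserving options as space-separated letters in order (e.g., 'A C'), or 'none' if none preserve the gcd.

Answer: C

Derivation:
Old gcd = 6; gcd of others (without N[4]) = 6
New gcd for candidate v: gcd(6, v). Preserves old gcd iff gcd(6, v) = 6.
  Option A: v=7, gcd(6,7)=1 -> changes
  Option B: v=57, gcd(6,57)=3 -> changes
  Option C: v=48, gcd(6,48)=6 -> preserves
  Option D: v=74, gcd(6,74)=2 -> changes
  Option E: v=33, gcd(6,33)=3 -> changes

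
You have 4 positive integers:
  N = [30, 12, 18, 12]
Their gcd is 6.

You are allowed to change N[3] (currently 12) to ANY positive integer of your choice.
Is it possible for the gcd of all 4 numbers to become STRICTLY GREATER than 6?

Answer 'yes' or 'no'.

Answer: no

Derivation:
Current gcd = 6
gcd of all OTHER numbers (without N[3]=12): gcd([30, 12, 18]) = 6
The new gcd after any change is gcd(6, new_value).
This can be at most 6.
Since 6 = old gcd 6, the gcd can only stay the same or decrease.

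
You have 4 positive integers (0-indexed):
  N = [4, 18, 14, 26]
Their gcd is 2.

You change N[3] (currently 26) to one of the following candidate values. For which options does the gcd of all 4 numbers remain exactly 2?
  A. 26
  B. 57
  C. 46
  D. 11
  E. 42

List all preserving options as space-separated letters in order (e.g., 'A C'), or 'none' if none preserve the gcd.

Answer: A C E

Derivation:
Old gcd = 2; gcd of others (without N[3]) = 2
New gcd for candidate v: gcd(2, v). Preserves old gcd iff gcd(2, v) = 2.
  Option A: v=26, gcd(2,26)=2 -> preserves
  Option B: v=57, gcd(2,57)=1 -> changes
  Option C: v=46, gcd(2,46)=2 -> preserves
  Option D: v=11, gcd(2,11)=1 -> changes
  Option E: v=42, gcd(2,42)=2 -> preserves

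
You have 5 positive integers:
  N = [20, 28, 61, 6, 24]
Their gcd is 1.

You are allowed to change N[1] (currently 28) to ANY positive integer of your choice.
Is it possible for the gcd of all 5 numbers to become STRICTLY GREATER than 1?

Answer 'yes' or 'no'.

Current gcd = 1
gcd of all OTHER numbers (without N[1]=28): gcd([20, 61, 6, 24]) = 1
The new gcd after any change is gcd(1, new_value).
This can be at most 1.
Since 1 = old gcd 1, the gcd can only stay the same or decrease.

Answer: no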